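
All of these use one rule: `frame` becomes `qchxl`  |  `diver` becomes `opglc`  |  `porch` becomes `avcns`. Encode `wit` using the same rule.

hpe

Two shifts are in play — +7 for a/e/i/o/u, +11 for every other letter.
For wit: w(cons)+11=h, i(vowel)+7=p, t(cons)+11=e.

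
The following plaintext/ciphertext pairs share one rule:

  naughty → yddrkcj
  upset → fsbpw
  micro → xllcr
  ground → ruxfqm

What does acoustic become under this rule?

A repeating key of period 3 is used — shifts +11, +3, +9 over and over.
Applying it to acoustic: a+11=l, c+3=f, o+9=x, u+11=f, s+3=v, t+9=c, i+11=t, c+3=f.

lfxfvctf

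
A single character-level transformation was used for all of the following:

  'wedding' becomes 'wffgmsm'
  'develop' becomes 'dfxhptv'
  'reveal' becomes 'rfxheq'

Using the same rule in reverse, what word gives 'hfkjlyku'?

The shift increases by 1 at each position, starting from +0: 0, 1, 2, ….
Reversing it on hfkjlyku: h−0=h, f−1=e, k−2=i, j−3=g, l−4=h, y−5=t, k−6=e, u−7=n.

heighten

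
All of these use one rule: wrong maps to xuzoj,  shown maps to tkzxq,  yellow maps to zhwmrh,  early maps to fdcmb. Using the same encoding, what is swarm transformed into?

tzlsp

The shifts repeat in a cycle of length 3: positions 0,1,… shift by +1, +3, +11, then the pattern repeats.
For swarm: s+1=t, w+3=z, a+11=l, r+1=s, m+3=p.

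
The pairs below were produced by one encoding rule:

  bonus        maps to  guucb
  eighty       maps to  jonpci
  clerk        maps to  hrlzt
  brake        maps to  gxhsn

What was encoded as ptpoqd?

In bonus: b→g is +5, o→u is +6, n→u is +7, u→c is +8 — the shift increases by 1 each position. Each letter shifts forward by (position + 5), i.e. 5, 6, 7, … — the shift grows by one for each successive letter.
Decoding ptpoqd: p−5=k, t−6=n, p−7=i, o−8=g, q−9=h, d−10=t.

knight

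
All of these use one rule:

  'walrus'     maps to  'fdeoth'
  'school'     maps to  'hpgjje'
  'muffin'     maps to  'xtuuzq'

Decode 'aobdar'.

This is an affine cipher: with a=0,…,z=25, each position x becomes (19x+3) mod 26.
Decoding aobdar: a(0)→11·(0−3)≡19=t; o(14)→11·(14−3)≡17=r; b(1)→11·(1−3)≡4=e; d(3)→11·(3−3)≡0=a; a(0)→11·(0−3)≡19=t; r(17)→11·(17−3)≡24=y (all mod 26).

treaty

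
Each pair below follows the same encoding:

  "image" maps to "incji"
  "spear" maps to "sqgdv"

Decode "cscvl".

Letter i (0-indexed) is shifted by i+0, so successive shifts are 0, 1, 2, ….
Undoing it on cscvl: c−0=c, s−1=r, c−2=a, v−3=s, l−4=h.

crash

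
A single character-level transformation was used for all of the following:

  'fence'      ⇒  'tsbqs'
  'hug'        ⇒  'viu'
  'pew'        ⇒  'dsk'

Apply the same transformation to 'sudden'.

Compare letters: f→t is +14, e→s is +14, n→b is +14 — a constant shift. Each letter is shifted forward by 14 in the alphabet (a Caesar shift of +14).
On sudden: s+14=g, u+14=i, d+14=r, d+14=r, e+14=s, n+14=b.

girrsb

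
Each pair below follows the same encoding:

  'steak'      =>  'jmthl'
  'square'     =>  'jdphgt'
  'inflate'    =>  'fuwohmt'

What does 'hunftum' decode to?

s(18)→j(9) and t(19)→m(12) fit y≡3x+7 (mod 26); the inverse of 3 mod 26 is 9. Treating letters as 0–25, the rule is x ↦ 3x + 7 (mod 26).
Decoding hunftum: h(7)→9·(7−7)≡0=a; u(20)→9·(20−7)≡13=n; n(13)→9·(13−7)≡2=c; f(5)→9·(5−7)≡8=i; t(19)→9·(19−7)≡4=e; u(20)→9·(20−7)≡13=n; m(12)→9·(12−7)≡19=t (all mod 26).

ancient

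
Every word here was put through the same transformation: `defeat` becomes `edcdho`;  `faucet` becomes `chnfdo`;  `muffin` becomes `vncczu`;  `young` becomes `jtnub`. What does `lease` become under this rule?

Treating letters as 0–25, the rule is x ↦ 25x + 7 (mod 26).
For lease: l(11)→25·11+7≡22=w; e(4)→25·4+7≡3=d; a(0)→25·0+7≡7=h; s(18)→25·18+7≡15=p; e(4)→25·4+7≡3=d (all mod 26).

wdhpd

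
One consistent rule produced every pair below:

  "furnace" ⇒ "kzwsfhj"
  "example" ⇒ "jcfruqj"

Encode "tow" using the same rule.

This is a Caesar cipher with shift 5.
Applying it to tow: t+5=y, o+5=t, w+5=b.

ytb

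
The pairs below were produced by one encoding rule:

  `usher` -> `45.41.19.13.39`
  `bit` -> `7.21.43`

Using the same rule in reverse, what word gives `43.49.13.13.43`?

u(#21)→45 and s(#19)→41: differences scale by 2, so n = 2·pos + 3. The formula is n = 2×(alphabet index, a=1) + 3.
Reversing it on 43.49.13.13.43: 43→(43−3)÷2=20=t, 49→(49−3)÷2=23=w, 13→(13−3)÷2=5=e, 13→(13−3)÷2=5=e, 43→(43−3)÷2=20=t.

tweet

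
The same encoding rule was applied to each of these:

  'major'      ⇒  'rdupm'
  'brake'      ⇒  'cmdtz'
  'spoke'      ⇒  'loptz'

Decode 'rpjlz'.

mouse

m(12)→r(17) and a(0)→d(3) fit y≡25x+3 (mod 26); the inverse of 25 mod 26 is 25. Each letter's alphabet position (a=0..z=25) is mapped through 25·x+3 mod 26 — an affine cipher.
Undoing it on rpjlz: r(17)→25·(17−3)≡12=m; p(15)→25·(15−3)≡14=o; j(9)→25·(9−3)≡20=u; l(11)→25·(11−3)≡18=s; z(25)→25·(25−3)≡4=e (all mod 26).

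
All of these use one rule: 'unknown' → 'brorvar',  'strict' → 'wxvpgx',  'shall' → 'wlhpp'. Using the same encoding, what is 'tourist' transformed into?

xvbvpwx

Vowels shift forward by 7 and consonants shift forward by 4.
On tourist: t(cons)+4=x, o(vowel)+7=v, u(vowel)+7=b, r(cons)+4=v, i(vowel)+7=p, s(cons)+4=w, t(cons)+4=x.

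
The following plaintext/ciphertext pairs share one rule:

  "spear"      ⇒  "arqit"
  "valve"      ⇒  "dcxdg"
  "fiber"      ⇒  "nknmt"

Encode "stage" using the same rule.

A repeating key of period 3 is used — shifts +8, +2, +12 over and over.
On stage: s+8=a, t+2=v, a+12=m, g+8=o, e+2=g.

avmog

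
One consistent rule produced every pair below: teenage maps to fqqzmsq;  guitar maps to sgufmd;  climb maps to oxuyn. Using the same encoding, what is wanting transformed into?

Compare letters: t→f is +12, e→q is +12, e→q is +12 — a constant shift. Every letter moves 12 places later in the alphabet, wrapping around z→a.
For wanting: w+12=i, a+12=m, n+12=z, t+12=f, i+12=u, n+12=z, g+12=s.

imzfuzs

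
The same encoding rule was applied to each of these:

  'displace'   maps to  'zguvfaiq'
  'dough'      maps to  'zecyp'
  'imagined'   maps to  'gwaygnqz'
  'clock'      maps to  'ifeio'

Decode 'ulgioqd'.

sticker

d(3)→z(25) and i(8)→g(6) fit y≡17x+0 (mod 26); the inverse of 17 mod 26 is 23. Each letter's alphabet position (a=0..z=25) is mapped through 17·x+0 mod 26 — an affine cipher.
Decoding ulgioqd: u(20)→23·(20−0)≡18=s; l(11)→23·(11−0)≡19=t; g(6)→23·(6−0)≡8=i; i(8)→23·(8−0)≡2=c; o(14)→23·(14−0)≡10=k; q(16)→23·(16−0)≡4=e; d(3)→23·(3−0)≡17=r (all mod 26).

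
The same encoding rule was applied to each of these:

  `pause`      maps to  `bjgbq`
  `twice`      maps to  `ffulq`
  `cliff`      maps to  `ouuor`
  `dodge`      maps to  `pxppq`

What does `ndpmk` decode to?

buddy

Shifts by position in pause: pos 0: p→b (+12), pos 1: a→j (+9), pos 2: u→g (+12), pos 3: s→b (+9) — repeating every 2. It's a Vigenère-style cipher with numeric key [12,9]: position i shifts by key[i mod 2].
Undoing it on ndpmk: n−12=b, d−9=u, p−12=d, m−9=d, k−12=y.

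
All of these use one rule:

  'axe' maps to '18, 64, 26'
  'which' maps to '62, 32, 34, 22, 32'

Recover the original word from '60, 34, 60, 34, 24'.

With a=1..z=26, the number is 2·pos + 16.
Reversing it on 60, 34, 60, 34, 24: 60→(60−16)÷2=22=v, 34→(34−16)÷2=9=i, 60→(60−16)÷2=22=v, 34→(34−16)÷2=9=i, 24→(24−16)÷2=4=d.

vivid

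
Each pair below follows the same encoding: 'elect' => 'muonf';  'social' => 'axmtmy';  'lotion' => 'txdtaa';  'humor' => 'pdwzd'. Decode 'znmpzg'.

recent

In elect: e→m is +8, l→u is +9, e→o is +10, c→n is +11 — the shift increases by 1 each position. The shift increases by 1 at each position, starting from +8: 8, 9, 10, ….
Reversing it on znmpzg: z−8=r, n−9=e, m−10=c, p−11=e, z−12=n, g−13=t.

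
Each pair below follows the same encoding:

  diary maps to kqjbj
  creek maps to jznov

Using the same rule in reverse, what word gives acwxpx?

tunnel

In diary: d→k is +7, i→q is +8, a→j is +9, r→b is +10 — the shift increases by 1 each position. Each letter shifts forward by (position + 7), i.e. 7, 8, 9, … — the shift grows by one for each successive letter.
Undoing it on acwxpx: a−7=t, c−8=u, w−9=n, x−10=n, p−11=e, x−12=l.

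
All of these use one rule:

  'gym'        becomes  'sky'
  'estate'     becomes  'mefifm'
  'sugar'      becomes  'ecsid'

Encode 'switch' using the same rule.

eiqfot

The shift depends on letter class: consonant g→s is +12, but vowel e→m is +8. Vowels shift forward by 8 and consonants shift forward by 12.
On switch: s(cons)+12=e, w(cons)+12=i, i(vowel)+8=q, t(cons)+12=f, c(cons)+12=o, h(cons)+12=t.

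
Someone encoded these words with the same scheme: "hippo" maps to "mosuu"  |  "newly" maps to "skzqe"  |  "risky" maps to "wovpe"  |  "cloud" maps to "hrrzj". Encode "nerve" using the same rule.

skuak

Shifts by position in hippo: pos 0: h→m (+5), pos 1: i→o (+6), pos 2: p→s (+3), pos 3: p→u (+5), pos 4: o→u (+6) — repeating every 3. A repeating key of period 3 is used — shifts +5, +6, +3 over and over.
For nerve: n+5=s, e+6=k, r+3=u, v+5=a, e+6=k.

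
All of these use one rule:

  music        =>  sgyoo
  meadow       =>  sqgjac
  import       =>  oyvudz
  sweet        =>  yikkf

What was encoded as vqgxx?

pearl

A repeating key of period 3 is used — shifts +6, +12, +6 over and over.
Decoding vqgxx: v−6=p, q−12=e, g−6=a, x−6=r, x−12=l.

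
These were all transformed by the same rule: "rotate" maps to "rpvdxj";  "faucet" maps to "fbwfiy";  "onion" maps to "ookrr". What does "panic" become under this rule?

pbplg

In rotate: r→r is +0, o→p is +1, t→v is +2, a→d is +3 — the shift increases by 1 each position. The shift increases by 1 at each position, starting from +0: 0, 1, 2, ….
On panic: p+0=p, a+1=b, n+2=p, i+3=l, c+4=g.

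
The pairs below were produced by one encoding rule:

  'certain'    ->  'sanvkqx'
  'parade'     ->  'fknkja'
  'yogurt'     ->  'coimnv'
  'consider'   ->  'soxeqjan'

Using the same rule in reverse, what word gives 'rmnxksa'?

Treating letters as 0–25, the rule is x ↦ 17x + 10 (mod 26).
Reversing it on rmnxksa: r(17)→23·(17−10)≡5=f; m(12)→23·(12−10)≡20=u; n(13)→23·(13−10)≡17=r; x(23)→23·(23−10)≡13=n; k(10)→23·(10−10)≡0=a; s(18)→23·(18−10)≡2=c; a(0)→23·(0−10)≡4=e (all mod 26).

furnace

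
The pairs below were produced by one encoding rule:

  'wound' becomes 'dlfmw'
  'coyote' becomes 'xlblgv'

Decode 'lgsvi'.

This is the alphabet-reversal cipher (Atbash): a becomes z, b becomes y, etc.
Undoing it on lgsvi: l↔o, g↔t, s↔h, v↔e, i↔r.

other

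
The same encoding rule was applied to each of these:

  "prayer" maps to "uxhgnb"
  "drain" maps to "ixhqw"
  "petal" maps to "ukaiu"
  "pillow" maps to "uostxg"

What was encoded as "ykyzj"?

terra

Each letter shifts forward by (position + 5), i.e. 5, 6, 7, … — the shift grows by one for each successive letter.
Undoing it on ykyzj: y−5=t, k−6=e, y−7=r, z−8=r, j−9=a.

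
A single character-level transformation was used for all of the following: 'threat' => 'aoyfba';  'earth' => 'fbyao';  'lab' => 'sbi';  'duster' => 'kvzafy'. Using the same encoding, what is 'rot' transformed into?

ypa

The shift depends on letter class: consonant t→a is +7, but vowel e→f is +1. Two shifts are in play — +1 for a/e/i/o/u, +7 for every other letter.
Applying it to rot: r(cons)+7=y, o(vowel)+1=p, t(cons)+7=a.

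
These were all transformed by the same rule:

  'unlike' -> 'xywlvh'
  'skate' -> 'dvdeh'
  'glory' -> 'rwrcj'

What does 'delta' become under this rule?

ohwed

The shift depends on letter class: consonant n→y is +11, but vowel u→x is +3. Two shifts are in play — +3 for a/e/i/o/u, +11 for every other letter.
On delta: d(cons)+11=o, e(vowel)+3=h, l(cons)+11=w, t(cons)+11=e, a(vowel)+3=d.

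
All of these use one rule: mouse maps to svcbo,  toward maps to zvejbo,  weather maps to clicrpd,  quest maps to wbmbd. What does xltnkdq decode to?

release

In mouse: m→s is +6, o→v is +7, u→c is +8, s→b is +9 — the shift increases by 1 each position. Each letter shifts forward by (position + 6), i.e. 6, 7, 8, … — the shift grows by one for each successive letter.
Reversing it on xltnkdq: x−6=r, l−7=e, t−8=l, n−9=e, k−10=a, d−11=s, q−12=e.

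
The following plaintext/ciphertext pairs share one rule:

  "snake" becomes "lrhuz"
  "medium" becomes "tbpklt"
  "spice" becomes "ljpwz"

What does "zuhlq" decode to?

jeans

The output letters match the input read backwards, each shifted +7: snake reversed is ekans. The word is reversed, then every letter is shifted forward by 7.
Reversing it on zuhlq: shift back: z−7=s, u−7=n, h−7=a, l−7=e, q−7=j → snaej; then reverse → jeans.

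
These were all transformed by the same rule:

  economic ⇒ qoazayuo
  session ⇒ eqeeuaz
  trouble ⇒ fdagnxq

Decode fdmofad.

It's a constant shift of +12 (ROT12).
Undoing it on fdmofad: f−12=t, d−12=r, m−12=a, o−12=c, f−12=t, a−12=o, d−12=r.

tractor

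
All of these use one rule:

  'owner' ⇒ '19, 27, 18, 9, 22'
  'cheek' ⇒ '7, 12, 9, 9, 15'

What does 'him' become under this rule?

12, 13, 17

o is letter #15 and maps to 19: an offset of 4. Each letter is replaced by its alphabet position (a=1..z=26) + 4.
On him: h=8→12, i=9→13, m=13→17.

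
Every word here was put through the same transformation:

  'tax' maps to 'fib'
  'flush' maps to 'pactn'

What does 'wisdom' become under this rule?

The output letters match the input read backwards, each shifted +8: tax reversed is xat. Read the word backwards and shift each letter +8.
Applying it to wisdom: reverse → modsiw; then shift: m+8=u, o+8=w, d+8=l, s+8=a, i+8=q, w+8=e.

uwlaqe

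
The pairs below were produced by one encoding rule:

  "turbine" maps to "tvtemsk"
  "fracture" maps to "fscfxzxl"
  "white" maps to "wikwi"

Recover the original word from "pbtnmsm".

In turbine: t→t is +0, u→v is +1, r→t is +2, b→e is +3 — the shift increases by 1 each position. The shift increases by 1 at each position, starting from +0: 0, 1, 2, ….
Decoding pbtnmsm: p−0=p, b−1=a, t−2=r, n−3=k, m−4=i, s−5=n, m−6=g.

parking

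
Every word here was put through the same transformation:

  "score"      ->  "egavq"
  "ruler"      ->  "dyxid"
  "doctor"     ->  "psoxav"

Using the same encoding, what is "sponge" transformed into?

etarsi

Shifts by position in score: pos 0: s→e (+12), pos 1: c→g (+4), pos 2: o→a (+12), pos 3: r→v (+4) — repeating every 2. A repeating key of period 2 is used — shifts +12, +4 over and over.
On sponge: s+12=e, p+4=t, o+12=a, n+4=r, g+12=s, e+4=i.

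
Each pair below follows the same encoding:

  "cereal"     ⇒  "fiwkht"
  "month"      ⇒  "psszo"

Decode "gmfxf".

diary

In cereal: c→f is +3, e→i is +4, r→w is +5, e→k is +6 — the shift increases by 1 each position. The shift increases by 1 at each position, starting from +3: 3, 4, 5, ….
Undoing it on gmfxf: g−3=d, m−4=i, f−5=a, x−6=r, f−7=y.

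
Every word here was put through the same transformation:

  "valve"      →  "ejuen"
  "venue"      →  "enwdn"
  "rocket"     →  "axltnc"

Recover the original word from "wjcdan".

nature

Compare letters: v→e is +9, a→j is +9, l→u is +9 — a constant shift. This is a Caesar cipher with shift 9.
Undoing it on wjcdan: w−9=n, j−9=a, c−9=t, d−9=u, a−9=r, n−9=e.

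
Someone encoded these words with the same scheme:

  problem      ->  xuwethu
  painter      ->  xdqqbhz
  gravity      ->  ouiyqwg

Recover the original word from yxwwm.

quote

Shifts by position in problem: pos 0: p→x (+8), pos 1: r→u (+3), pos 2: o→w (+8), pos 3: b→e (+3) — repeating every 2. It's a Vigenère-style cipher with numeric key [8,3]: position i shifts by key[i mod 2].
Decoding yxwwm: y−8=q, x−3=u, w−8=o, w−3=t, m−8=e.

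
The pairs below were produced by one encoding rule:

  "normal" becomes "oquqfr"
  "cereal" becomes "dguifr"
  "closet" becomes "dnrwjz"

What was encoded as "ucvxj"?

taste

In normal: n→o is +1, o→q is +2, r→u is +3, m→q is +4 — the shift increases by 1 each position. Letter i (0-indexed) is shifted by i+1, so successive shifts are 1, 2, 3, ….
Reversing it on ucvxj: u−1=t, c−2=a, v−3=s, x−4=t, j−5=e.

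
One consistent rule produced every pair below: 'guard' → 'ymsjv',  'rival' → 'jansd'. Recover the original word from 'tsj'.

bar

Compare letters: g→y is +18, u→m is +18, a→s is +18 — a constant shift. This is a Caesar cipher with shift 18.
Decoding tsj: t−18=b, s−18=a, j−18=r.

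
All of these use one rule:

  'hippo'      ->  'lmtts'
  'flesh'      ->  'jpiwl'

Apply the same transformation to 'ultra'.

ypxve

Compare letters: h→l is +4, i→m is +4, p→t is +4 — a constant shift. Each letter is shifted forward by 4 in the alphabet (a Caesar shift of +4).
On ultra: u+4=y, l+4=p, t+4=x, r+4=v, a+4=e.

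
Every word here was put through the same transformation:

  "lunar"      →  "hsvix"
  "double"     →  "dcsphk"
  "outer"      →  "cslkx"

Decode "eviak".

snake

Each letter's alphabet position (a=0..z=25) is mapped through 7·x+8 mod 26 — an affine cipher.
Reversing it on eviak: e(4)→15·(4−8)≡18=s; v(21)→15·(21−8)≡13=n; i(8)→15·(8−8)≡0=a; a(0)→15·(0−8)≡10=k; k(10)→15·(10−8)≡4=e (all mod 26).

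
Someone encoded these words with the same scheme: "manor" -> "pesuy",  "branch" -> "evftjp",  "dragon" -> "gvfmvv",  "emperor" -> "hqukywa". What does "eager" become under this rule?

helky

In manor: m→p is +3, a→e is +4, n→s is +5, o→u is +6 — the shift increases by 1 each position. The shift increases by 1 at each position, starting from +3: 3, 4, 5, ….
Applying it to eager: e+3=h, a+4=e, g+5=l, e+6=k, r+7=y.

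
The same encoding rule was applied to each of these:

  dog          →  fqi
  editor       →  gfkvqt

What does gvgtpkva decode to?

eternity

Compare letters: d→f is +2, o→q is +2, g→i is +2 — a constant shift. This is a Caesar cipher with shift 2.
Decoding gvgtpkva: g−2=e, v−2=t, g−2=e, t−2=r, p−2=n, k−2=i, v−2=t, a−2=y.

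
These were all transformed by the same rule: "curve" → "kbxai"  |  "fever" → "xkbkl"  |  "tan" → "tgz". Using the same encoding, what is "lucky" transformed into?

eqiar

Read the word backwards and shift each letter +6.
On lucky: reverse → ykcul; then shift: y+6=e, k+6=q, c+6=i, u+6=a, l+6=r.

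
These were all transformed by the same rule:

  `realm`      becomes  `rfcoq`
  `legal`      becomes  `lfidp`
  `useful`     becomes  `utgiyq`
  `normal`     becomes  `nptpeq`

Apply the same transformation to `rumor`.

rvorv

In realm: r→r is +0, e→f is +1, a→c is +2, l→o is +3 — the shift increases by 1 each position. Each letter shifts forward by its position index (0, 1, 2, …) — the shift grows by one for each successive letter.
Applying it to rumor: r+0=r, u+1=v, m+2=o, o+3=r, r+4=v.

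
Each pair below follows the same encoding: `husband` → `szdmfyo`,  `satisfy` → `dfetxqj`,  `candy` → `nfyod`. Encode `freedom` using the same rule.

qwppizx

Shifts by position in husband: pos 0: h→s (+11), pos 1: u→z (+5), pos 2: s→d (+11), pos 3: b→m (+11), pos 4: a→f (+5), pos 5: n→y (+11) — repeating every 3. A repeating key of period 3 is used — shifts +11, +5, +11 over and over.
On freedom: f+11=q, r+5=w, e+11=p, e+11=p, d+5=i, o+11=z, m+11=x.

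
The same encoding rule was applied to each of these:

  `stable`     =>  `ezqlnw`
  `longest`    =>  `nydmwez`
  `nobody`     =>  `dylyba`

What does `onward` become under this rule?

ydkqjb

Each letter's alphabet position (a=0..z=25) is mapped through 21·x+16 mod 26 — an affine cipher.
For onward: o(14)→21·14+16≡24=y; n(13)→21·13+16≡3=d; w(22)→21·22+16≡10=k; a(0)→21·0+16≡16=q; r(17)→21·17+16≡9=j; d(3)→21·3+16≡1=b (all mod 26).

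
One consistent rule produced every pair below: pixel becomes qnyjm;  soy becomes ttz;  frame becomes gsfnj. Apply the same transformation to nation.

The shift depends on letter class: consonant p→q is +1, but vowel i→n is +5. Vowels shift forward by 5 and consonants shift forward by 1.
For nation: n(cons)+1=o, a(vowel)+5=f, t(cons)+1=u, i(vowel)+5=n, o(vowel)+5=t, n(cons)+1=o.

ofunto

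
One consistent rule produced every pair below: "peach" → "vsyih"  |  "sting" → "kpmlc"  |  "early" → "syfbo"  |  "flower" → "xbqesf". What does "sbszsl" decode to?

eleven

p(15)→v(21) and e(4)→s(18) fit y≡5x+24 (mod 26); the inverse of 5 mod 26 is 21. Each letter's alphabet position (a=0..z=25) is mapped through 5·x+24 mod 26 — an affine cipher.
Decoding sbszsl: s(18)→21·(18−24)≡4=e; b(1)→21·(1−24)≡11=l; s(18)→21·(18−24)≡4=e; z(25)→21·(25−24)≡21=v; s(18)→21·(18−24)≡4=e; l(11)→21·(11−24)≡13=n (all mod 26).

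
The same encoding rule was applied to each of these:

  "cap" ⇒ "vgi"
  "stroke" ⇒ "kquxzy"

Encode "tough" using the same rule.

nmauz

The output letters match the input read backwards, each shifted +6: cap reversed is pac. The word is reversed, then every letter is shifted forward by 6.
For tough: reverse → hguot; then shift: h+6=n, g+6=m, u+6=a, o+6=u, t+6=z.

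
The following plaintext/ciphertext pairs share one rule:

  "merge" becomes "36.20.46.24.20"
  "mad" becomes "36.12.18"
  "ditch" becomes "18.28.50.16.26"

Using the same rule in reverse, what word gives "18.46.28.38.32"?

drink

m(#13)→36 and e(#5)→20: differences scale by 2, so n = 2·pos + 10. With a=1..z=26, the number is 2·pos + 10.
Reversing it on 18.46.28.38.32: 18→(18−10)÷2=4=d, 46→(46−10)÷2=18=r, 28→(28−10)÷2=9=i, 38→(38−10)÷2=14=n, 32→(32−10)÷2=11=k.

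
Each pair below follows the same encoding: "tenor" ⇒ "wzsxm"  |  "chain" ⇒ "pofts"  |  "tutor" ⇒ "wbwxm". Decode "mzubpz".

Treating letters as 0–25, the rule is x ↦ 5x + 5 (mod 26).
Decoding mzubpz: m(12)→21·(12−5)≡17=r; z(25)→21·(25−5)≡4=e; u(20)→21·(20−5)≡3=d; b(1)→21·(1−5)≡20=u; p(15)→21·(15−5)≡2=c; z(25)→21·(25−5)≡4=e (all mod 26).

reduce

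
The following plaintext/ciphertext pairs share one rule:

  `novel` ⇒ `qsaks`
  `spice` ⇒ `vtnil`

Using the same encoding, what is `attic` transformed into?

dxyoj

In novel: n→q is +3, o→s is +4, v→a is +5, e→k is +6 — the shift increases by 1 each position. Each letter shifts forward by (position + 3), i.e. 3, 4, 5, … — the shift grows by one for each successive letter.
For attic: a+3=d, t+4=x, t+5=y, i+6=o, c+7=j.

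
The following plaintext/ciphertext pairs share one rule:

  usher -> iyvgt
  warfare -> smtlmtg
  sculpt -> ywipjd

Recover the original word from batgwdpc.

directly

u(20)→i(8) and s(18)→y(24) fit y≡5x+12 (mod 26); the inverse of 5 mod 26 is 21. Each letter's alphabet position (a=0..z=25) is mapped through 5·x+12 mod 26 — an affine cipher.
Decoding batgwdpc: b(1)→21·(1−12)≡3=d; a(0)→21·(0−12)≡8=i; t(19)→21·(19−12)≡17=r; g(6)→21·(6−12)≡4=e; w(22)→21·(22−12)≡2=c; d(3)→21·(3−12)≡19=t; p(15)→21·(15−12)≡11=l; c(2)→21·(2−12)≡24=y (all mod 26).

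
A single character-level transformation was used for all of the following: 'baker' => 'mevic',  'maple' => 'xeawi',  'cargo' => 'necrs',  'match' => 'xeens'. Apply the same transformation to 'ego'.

The shift depends on letter class: consonant b→m is +11, but vowel a→e is +4. Two shifts are in play — +4 for a/e/i/o/u, +11 for every other letter.
Applying it to ego: e(vowel)+4=i, g(cons)+11=r, o(vowel)+4=s.

irs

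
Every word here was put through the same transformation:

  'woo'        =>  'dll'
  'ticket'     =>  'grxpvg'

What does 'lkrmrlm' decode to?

opinion

Letters are reflected about the middle of the alphabet (position → 25−position): Atbash.
Undoing it on lkrmrlm: l↔o, k↔p, r↔i, m↔n, r↔i, l↔o, m↔n.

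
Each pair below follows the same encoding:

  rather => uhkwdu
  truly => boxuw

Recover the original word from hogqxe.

bundle

The output letters match the input read backwards, each shifted +3: rather reversed is rehtar. The word is reversed, then every letter is shifted forward by 3.
Decoding hogqxe: shift back: h−3=e, o−3=l, g−3=d, q−3=n, x−3=u, e−3=b → eldnub; then reverse → bundle.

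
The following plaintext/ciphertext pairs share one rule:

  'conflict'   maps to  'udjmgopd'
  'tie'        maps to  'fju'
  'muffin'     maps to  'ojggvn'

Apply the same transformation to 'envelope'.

Read the word backwards and shift each letter +1.
Applying it to envelope: reverse → epolevne; then shift: e+1=f, p+1=q, o+1=p, l+1=m, e+1=f, v+1=w, n+1=o, e+1=f.

fqpmfwof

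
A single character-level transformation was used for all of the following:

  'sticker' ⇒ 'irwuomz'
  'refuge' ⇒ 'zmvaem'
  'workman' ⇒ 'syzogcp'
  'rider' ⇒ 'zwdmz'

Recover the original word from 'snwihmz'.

Each letter's alphabet position (a=0..z=25) is mapped through 9·x+2 mod 26 — an affine cipher.
Undoing it on snwihmz: s(18)→3·(18−2)≡22=w; n(13)→3·(13−2)≡7=h; w(22)→3·(22−2)≡8=i; i(8)→3·(8−2)≡18=s; h(7)→3·(7−2)≡15=p; m(12)→3·(12−2)≡4=e; z(25)→3·(25−2)≡17=r (all mod 26).

whisper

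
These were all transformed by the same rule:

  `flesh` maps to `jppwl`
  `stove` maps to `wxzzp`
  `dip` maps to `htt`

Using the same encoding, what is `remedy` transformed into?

The shift depends on letter class: consonant f→j is +4, but vowel e→p is +11. Vowels shift forward by 11 and consonants shift forward by 4.
For remedy: r(cons)+4=v, e(vowel)+11=p, m(cons)+4=q, e(vowel)+11=p, d(cons)+4=h, y(cons)+4=c.

vpqphc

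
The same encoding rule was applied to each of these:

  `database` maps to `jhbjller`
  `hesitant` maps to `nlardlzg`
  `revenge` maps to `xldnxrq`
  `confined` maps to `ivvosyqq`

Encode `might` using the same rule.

In database: d→j is +6, a→h is +7, t→b is +8, a→j is +9 — the shift increases by 1 each position. Letter i (0-indexed) is shifted by i+6, so successive shifts are 6, 7, 8, ….
On might: m+6=s, i+7=p, g+8=o, h+9=q, t+10=d.

spoqd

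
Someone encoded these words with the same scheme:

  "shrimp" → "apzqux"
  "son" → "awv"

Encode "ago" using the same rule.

iow

Compare letters: s→a is +8, h→p is +8, r→z is +8 — a constant shift. It's a constant shift of +8 (ROT8).
On ago: a+8=i, g+8=o, o+8=w.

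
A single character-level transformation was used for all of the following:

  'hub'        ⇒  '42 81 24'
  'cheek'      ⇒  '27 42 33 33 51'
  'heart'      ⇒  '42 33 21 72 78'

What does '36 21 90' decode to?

h(#8)→42 and u(#21)→81: differences scale by 3, so n = 3·pos + 18. Each letter becomes 3×(its alphabet position, a=1..z=26) + 18.
Decoding 36 21 90: 36→(36−18)÷3=6=f, 21→(21−18)÷3=1=a, 90→(90−18)÷3=24=x.

fax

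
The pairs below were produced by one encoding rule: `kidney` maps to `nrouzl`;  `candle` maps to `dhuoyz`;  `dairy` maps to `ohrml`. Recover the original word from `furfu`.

onion

k(10)→n(13) and i(8)→r(17) fit y≡11x+7 (mod 26); the inverse of 11 mod 26 is 19. Each letter's alphabet position (a=0..z=25) is mapped through 11·x+7 mod 26 — an affine cipher.
Undoing it on furfu: f(5)→19·(5−7)≡14=o; u(20)→19·(20−7)≡13=n; r(17)→19·(17−7)≡8=i; f(5)→19·(5−7)≡14=o; u(20)→19·(20−7)≡13=n (all mod 26).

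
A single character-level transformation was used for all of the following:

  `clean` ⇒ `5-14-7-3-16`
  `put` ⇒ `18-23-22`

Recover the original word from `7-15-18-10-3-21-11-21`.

emphasis

c is letter #3 and maps to 5: an offset of 2. The number is (letter's place in the alphabet, a=1) + 2.
Reversing it on 7-15-18-10-3-21-11-21: 7→(7−2)÷1=5=e, 15→(15−2)÷1=13=m, 18→(18−2)÷1=16=p, 10→(10−2)÷1=8=h, 3→(3−2)÷1=1=a, 21→(21−2)÷1=19=s, 11→(11−2)÷1=9=i, 21→(21−2)÷1=19=s.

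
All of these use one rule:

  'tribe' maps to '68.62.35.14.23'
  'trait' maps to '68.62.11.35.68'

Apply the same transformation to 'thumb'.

t(#20)→68 and r(#18)→62: differences scale by 3, so n = 3·pos + 8. The formula is n = 3×(alphabet index, a=1) + 8.
Applying it to thumb: t=20→68, h=8→32, u=21→71, m=13→47, b=2→14.

68.32.71.47.14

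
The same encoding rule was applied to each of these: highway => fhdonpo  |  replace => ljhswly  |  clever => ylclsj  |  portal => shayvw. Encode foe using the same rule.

lvm

The output letters match the input read backwards, each shifted +7: highway reversed is yawhgih. The word is reversed, then every letter is shifted forward by 7.
For foe: reverse → eof; then shift: e+7=l, o+7=v, f+7=m.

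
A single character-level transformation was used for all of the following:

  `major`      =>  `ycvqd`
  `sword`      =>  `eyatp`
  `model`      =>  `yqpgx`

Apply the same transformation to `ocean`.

aeqcz

A repeating key of period 2 is used — shifts +12, +2 over and over.
Applying it to ocean: o+12=a, c+2=e, e+12=q, a+2=c, n+12=z.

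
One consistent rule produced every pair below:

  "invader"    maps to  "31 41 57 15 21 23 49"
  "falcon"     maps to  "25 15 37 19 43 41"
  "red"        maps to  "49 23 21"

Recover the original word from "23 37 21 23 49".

i(#9)→31 and n(#14)→41: differences scale by 2, so n = 2·pos + 13. The formula is n = 2×(alphabet index, a=1) + 13.
Undoing it on 23 37 21 23 49: 23→(23−13)÷2=5=e, 37→(37−13)÷2=12=l, 21→(21−13)÷2=4=d, 23→(23−13)÷2=5=e, 49→(49−13)÷2=18=r.

elder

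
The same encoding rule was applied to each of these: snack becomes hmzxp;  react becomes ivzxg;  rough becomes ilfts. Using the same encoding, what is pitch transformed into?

krgxs

Each pair mirrors across the alphabet (s↔h, n↔m, a↔z): positions sum to 25. Letters are reflected about the middle of the alphabet (position → 25−position): Atbash.
On pitch: p↔k, i↔r, t↔g, c↔x, h↔s.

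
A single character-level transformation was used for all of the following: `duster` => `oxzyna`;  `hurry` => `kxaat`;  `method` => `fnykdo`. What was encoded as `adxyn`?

d(3)→o(14) and u(20)→x(23) fit y≡25x+17 (mod 26); the inverse of 25 mod 26 is 25. Each letter's alphabet position (a=0..z=25) is mapped through 25·x+17 mod 26 — an affine cipher.
Reversing it on adxyn: a(0)→25·(0−17)≡17=r; d(3)→25·(3−17)≡14=o; x(23)→25·(23−17)≡20=u; y(24)→25·(24−17)≡19=t; n(13)→25·(13−17)≡4=e (all mod 26).

route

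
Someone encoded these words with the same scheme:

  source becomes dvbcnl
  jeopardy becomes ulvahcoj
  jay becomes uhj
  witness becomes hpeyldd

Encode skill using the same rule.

dvpww

The rule splits by letter class: vowels +7, consonants +11.
On skill: s(cons)+11=d, k(cons)+11=v, i(vowel)+7=p, l(cons)+11=w, l(cons)+11=w.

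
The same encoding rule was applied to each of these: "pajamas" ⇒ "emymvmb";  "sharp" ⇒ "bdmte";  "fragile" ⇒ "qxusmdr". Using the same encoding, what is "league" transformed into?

qgsmqx

The output letters match the input read backwards, each shifted +12: pajamas reversed is samajap. Read the word backwards and shift each letter +12.
Applying it to league: reverse → eugael; then shift: e+12=q, u+12=g, g+12=s, a+12=m, e+12=q, l+12=x.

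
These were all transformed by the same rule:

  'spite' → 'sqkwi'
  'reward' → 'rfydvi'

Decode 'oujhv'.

In spite: s→s is +0, p→q is +1, i→k is +2, t→w is +3 — the shift increases by 1 each position. The shift increases by 1 at each position, starting from +0: 0, 1, 2, ….
Undoing it on oujhv: o−0=o, u−1=t, j−2=h, h−3=e, v−4=r.

other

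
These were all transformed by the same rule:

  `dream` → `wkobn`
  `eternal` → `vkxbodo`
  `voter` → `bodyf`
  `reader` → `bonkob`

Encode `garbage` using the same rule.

The output letters match the input read backwards, each shifted +10: dream reversed is maerd. The word is reversed, then every letter is shifted forward by 10.
On garbage: reverse → egabrag; then shift: e+10=o, g+10=q, a+10=k, b+10=l, r+10=b, a+10=k, g+10=q.

oqklbkq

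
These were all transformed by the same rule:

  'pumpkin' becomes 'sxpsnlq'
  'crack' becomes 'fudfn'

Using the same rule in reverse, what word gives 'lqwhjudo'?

Compare letters: p→s is +3, u→x is +3, m→p is +3 — a constant shift. It's a constant shift of +3 (ROT3).
Undoing it on lqwhjudo: l−3=i, q−3=n, w−3=t, h−3=e, j−3=g, u−3=r, d−3=a, o−3=l.

integral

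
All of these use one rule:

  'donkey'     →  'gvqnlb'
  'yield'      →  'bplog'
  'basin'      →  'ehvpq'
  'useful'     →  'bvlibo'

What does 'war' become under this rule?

Two shifts are in play — +7 for a/e/i/o/u, +3 for every other letter.
For war: w(cons)+3=z, a(vowel)+7=h, r(cons)+3=u.

zhu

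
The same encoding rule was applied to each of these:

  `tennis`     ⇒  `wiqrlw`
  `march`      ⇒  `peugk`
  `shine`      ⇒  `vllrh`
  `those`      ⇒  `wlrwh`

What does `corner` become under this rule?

fsurhv

Shifts by position in tennis: pos 0: t→w (+3), pos 1: e→i (+4), pos 2: n→q (+3), pos 3: n→r (+4) — repeating every 2. A repeating key of period 2 is used — shifts +3, +4 over and over.
For corner: c+3=f, o+4=s, r+3=u, n+4=r, e+3=h, r+4=v.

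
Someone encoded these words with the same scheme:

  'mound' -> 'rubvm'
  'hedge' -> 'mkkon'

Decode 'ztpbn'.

Each letter shifts forward by (position + 5), i.e. 5, 6, 7, … — the shift grows by one for each successive letter.
Undoing it on ztpbn: z−5=u, t−6=n, p−7=i, b−8=t, n−9=e.

unite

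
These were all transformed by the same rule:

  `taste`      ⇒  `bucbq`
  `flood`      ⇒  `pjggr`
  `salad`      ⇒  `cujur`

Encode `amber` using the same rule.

uitqd

t(19)→b(1) and a(0)→u(20) fit y≡25x+20 (mod 26); the inverse of 25 mod 26 is 25. Treating letters as 0–25, the rule is x ↦ 25x + 20 (mod 26).
On amber: a(0)→25·0+20≡20=u; m(12)→25·12+20≡8=i; b(1)→25·1+20≡19=t; e(4)→25·4+20≡16=q; r(17)→25·17+20≡3=d (all mod 26).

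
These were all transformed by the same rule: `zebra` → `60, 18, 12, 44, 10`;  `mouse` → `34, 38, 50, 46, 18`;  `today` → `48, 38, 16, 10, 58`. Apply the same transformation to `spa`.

z(#26)→60 and e(#5)→18: differences scale by 2, so n = 2·pos + 8. Each letter becomes 2×(its alphabet position, a=1..z=26) + 8.
Applying it to spa: s=19→46, p=16→40, a=1→10.

46, 40, 10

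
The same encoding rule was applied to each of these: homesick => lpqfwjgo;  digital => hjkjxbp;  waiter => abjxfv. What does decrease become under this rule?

The shift depends on letter class: consonant h→l is +4, but vowel o→p is +1. The rule splits by letter class: vowels +1, consonants +4.
For decrease: d(cons)+4=h, e(vowel)+1=f, c(cons)+4=g, r(cons)+4=v, e(vowel)+1=f, a(vowel)+1=b, s(cons)+4=w, e(vowel)+1=f.

hfgvfbwf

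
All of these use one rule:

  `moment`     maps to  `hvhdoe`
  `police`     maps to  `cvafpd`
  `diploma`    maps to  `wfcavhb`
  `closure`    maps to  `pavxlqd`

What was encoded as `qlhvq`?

m(12)→h(7) and o(14)→v(21) fit y≡7x+1 (mod 26); the inverse of 7 mod 26 is 15. Each letter's alphabet position (a=0..z=25) is mapped through 7·x+1 mod 26 — an affine cipher.
Undoing it on qlhvq: q(16)→15·(16−1)≡17=r; l(11)→15·(11−1)≡20=u; h(7)→15·(7−1)≡12=m; v(21)→15·(21−1)≡14=o; q(16)→15·(16−1)≡17=r (all mod 26).

rumor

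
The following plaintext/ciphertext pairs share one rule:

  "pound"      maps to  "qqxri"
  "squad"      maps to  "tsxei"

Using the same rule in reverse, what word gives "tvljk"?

stiff

The shift increases by 1 at each position, starting from +1: 1, 2, 3, ….
Reversing it on tvljk: t−1=s, v−2=t, l−3=i, j−4=f, k−5=f.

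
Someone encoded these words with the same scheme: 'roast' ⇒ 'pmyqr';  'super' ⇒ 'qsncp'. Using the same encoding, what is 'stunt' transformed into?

Compare letters: r→p is +24, o→m is +24, a→y is +24 — a constant shift. Every letter moves 24 places later in the alphabet, wrapping around z→a.
On stunt: s+24=q, t+24=r, u+24=s, n+24=l, t+24=r.

qrslr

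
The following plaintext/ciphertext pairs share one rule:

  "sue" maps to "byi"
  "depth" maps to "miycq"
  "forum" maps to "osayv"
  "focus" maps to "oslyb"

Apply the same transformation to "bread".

The shift depends on letter class: consonant s→b is +9, but vowel u→y is +4. The rule splits by letter class: vowels +4, consonants +9.
For bread: b(cons)+9=k, r(cons)+9=a, e(vowel)+4=i, a(vowel)+4=e, d(cons)+9=m.

kaiem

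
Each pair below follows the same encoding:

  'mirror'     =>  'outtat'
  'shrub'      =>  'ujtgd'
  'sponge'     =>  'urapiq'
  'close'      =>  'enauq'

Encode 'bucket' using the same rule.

dgemqv

Two shifts are in play — +12 for a/e/i/o/u, +2 for every other letter.
On bucket: b(cons)+2=d, u(vowel)+12=g, c(cons)+2=e, k(cons)+2=m, e(vowel)+12=q, t(cons)+2=v.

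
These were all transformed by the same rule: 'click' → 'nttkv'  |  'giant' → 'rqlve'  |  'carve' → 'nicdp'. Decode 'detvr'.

swing

The shifts repeat in a cycle of length 2: positions 0,1,… shift by +11, +8, then the pattern repeats.
Undoing it on detvr: d−11=s, e−8=w, t−11=i, v−8=n, r−11=g.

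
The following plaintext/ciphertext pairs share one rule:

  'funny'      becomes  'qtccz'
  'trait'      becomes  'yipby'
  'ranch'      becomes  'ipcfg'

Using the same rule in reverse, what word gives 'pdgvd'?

This is an affine cipher: with a=0,…,z=25, each position x becomes (21x+15) mod 26.
Reversing it on pdgvd: p(15)→5·(15−15)≡0=a; d(3)→5·(3−15)≡18=s; g(6)→5·(6−15)≡7=h; v(21)→5·(21−15)≡4=e; d(3)→5·(3−15)≡18=s (all mod 26).

ashes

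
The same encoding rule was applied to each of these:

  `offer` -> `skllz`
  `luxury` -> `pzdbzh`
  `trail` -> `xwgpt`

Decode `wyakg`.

In offer: o→s is +4, f→k is +5, f→l is +6, e→l is +7 — the shift increases by 1 each position. Each letter shifts forward by (position + 4), i.e. 4, 5, 6, … — the shift grows by one for each successive letter.
Undoing it on wyakg: w−4=s, y−5=t, a−6=u, k−7=d, g−8=y.

study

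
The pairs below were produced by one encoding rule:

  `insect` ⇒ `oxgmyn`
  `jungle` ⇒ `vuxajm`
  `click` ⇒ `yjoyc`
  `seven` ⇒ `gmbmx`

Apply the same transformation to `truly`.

i(8)→o(14) and n(13)→x(23) fit y≡7x+10 (mod 26); the inverse of 7 mod 26 is 15. Each letter's alphabet position (a=0..z=25) is mapped through 7·x+10 mod 26 — an affine cipher.
Applying it to truly: t(19)→7·19+10≡13=n; r(17)→7·17+10≡25=z; u(20)→7·20+10≡20=u; l(11)→7·11+10≡9=j; y(24)→7·24+10≡22=w (all mod 26).

nzujw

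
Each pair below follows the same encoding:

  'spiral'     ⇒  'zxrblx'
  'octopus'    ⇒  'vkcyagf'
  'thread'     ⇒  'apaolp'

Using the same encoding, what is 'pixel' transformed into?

In spiral: s→z is +7, p→x is +8, i→r is +9, r→b is +10 — the shift increases by 1 each position. Each letter shifts forward by (position + 7), i.e. 7, 8, 9, … — the shift grows by one for each successive letter.
For pixel: p+7=w, i+8=q, x+9=g, e+10=o, l+11=w.

wqgow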